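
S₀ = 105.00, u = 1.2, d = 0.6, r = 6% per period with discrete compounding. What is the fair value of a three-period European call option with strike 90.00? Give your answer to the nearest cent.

34.85

Risk-neutral probability p = (1 + 0.06 − 0.6)/(1.2 − 0.6) = 0.4600/0.6000 = 0.7667
Terminal stock prices: S_uuu = 181.4, S_uud = 90.72, S_udd = 45.36, S_ddd = 22.68
Terminal payoffs (S − K): max(91.44, 0) = 91.44, max(0.72, 0) = 0.72, max(-44.64, 0) = 0, max(-67.32, 0) = 0
Node uu (S = 151.2): V_uu = 1/1.06·[0.7667·91.4400 + 0.2333·0.7200] = 66.2943
Node ud (S = 75.6): V_ud = 1/1.06·[0.7667·0.7200 + 0.2333·0.0000] = 0.5208
Node dd (S = 37.8): V_dd = 1/1.06·[0.7667·0.0000 + 0.2333·0.0000] = 0.0000
Node u (S = 126): V_u = 1/1.06·[0.7667·66.2943 + 0.2333·0.5208] = 48.0634
Node d (S = 63): V_d = 1/1.06·[0.7667·0.5208 + 0.2333·0.0000] = 0.3766
Node 0 (S = 105): V_0 = 1/1.06·[0.7667·48.0634 + 0.2333·0.3766] = 34.8457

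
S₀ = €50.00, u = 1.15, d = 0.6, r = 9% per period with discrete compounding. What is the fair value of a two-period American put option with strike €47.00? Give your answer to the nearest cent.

Risk-neutral probability p = (1 + 0.09 − 0.6)/(1.15 − 0.6) = 0.4900/0.5500 = 0.8909
Terminal stock prices: S_uu = 66.12, S_ud = 34.5, S_dd = 18
Terminal payoffs (K − S): max(-19.12, 0) = 0, max(12.5, 0) = 12.5, max(29, 0) = 29
Node u (S = 57.5): continuation = 1/1.09·[0.8909·0.0000 + 0.1091·12.5000] = 1.2510; exercise value = 0.0000 ≤ continuation, so V_u = 1.2510
Node d (S = 30): continuation = 1/1.09·[0.8909·12.5000 + 0.1091·29.0000] = 13.1193; exercise value = 17.0000 > continuation, so V_d = 17.0000 (exercise)
Node 0 (S = 50): continuation = 1/1.09·[0.8909·1.2510 + 0.1091·17.0000] = 2.7240; exercise value = 0.0000 ≤ continuation, so V_0 = 2.7240

€2.72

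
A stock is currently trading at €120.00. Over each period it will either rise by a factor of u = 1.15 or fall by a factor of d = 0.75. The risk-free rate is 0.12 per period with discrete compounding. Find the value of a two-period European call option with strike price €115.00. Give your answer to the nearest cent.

€29.81

Risk-neutral probability p = (1 + 0.12 − 0.75)/(1.15 − 0.75) = 0.3700/0.4000 = 0.9250
Terminal stock prices: S_uu = 158.7, S_ud = 103.5, S_dd = 67.5
Terminal payoffs (S − K): max(43.7, 0) = 43.7, max(-11.5, 0) = 0, max(-47.5, 0) = 0
Node u (S = 138): V_u = 1/1.12·[0.9250·43.7000 + 0.0750·0.0000] = 36.0915
Node d (S = 90): V_d = 1/1.12·[0.9250·0.0000 + 0.0750·0.0000] = 0.0000
Node 0 (S = 120): V_0 = 1/1.12·[0.9250·36.0915 + 0.0750·0.0000] = 29.8077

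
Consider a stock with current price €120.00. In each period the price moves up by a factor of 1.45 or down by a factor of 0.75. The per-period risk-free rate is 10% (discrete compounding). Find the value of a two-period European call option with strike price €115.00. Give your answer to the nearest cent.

Risk-neutral probability p = (1 + 0.1 − 0.75)/(1.45 − 0.75) = 0.3500/0.7000 = 0.5000
Terminal stock prices: S_uu = 252.3, S_ud = 130.5, S_dd = 67.5
Terminal payoffs (S − K): max(137.3, 0) = 137.3, max(15.5, 0) = 15.5, max(-47.5, 0) = 0
Node u (S = 174): V_u = 1/1.1·[0.5000·137.3000 + 0.5000·15.5000] = 69.4545
Node d (S = 90): V_d = 1/1.1·[0.5000·15.5000 + 0.5000·0.0000] = 7.0455
Node 0 (S = 120): V_0 = 1/1.1·[0.5000·69.4545 + 0.5000·7.0455] = 34.7727

€34.77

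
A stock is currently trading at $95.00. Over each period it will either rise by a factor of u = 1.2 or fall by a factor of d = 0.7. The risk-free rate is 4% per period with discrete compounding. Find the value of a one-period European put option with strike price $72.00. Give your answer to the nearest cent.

$1.69

Risk-neutral probability p = (1 + 0.04 − 0.7)/(1.2 − 0.7) = 0.3400/0.5000 = 0.6800
Terminal stock prices: S_u = 114, S_d = 66.5
Terminal payoffs (K − S): max(-42, 0) = 0, max(5.5, 0) = 5.5
Node 0 (S = 95): V_0 = 1/1.04·[0.6800·0.0000 + 0.3200·5.5000] = 1.6923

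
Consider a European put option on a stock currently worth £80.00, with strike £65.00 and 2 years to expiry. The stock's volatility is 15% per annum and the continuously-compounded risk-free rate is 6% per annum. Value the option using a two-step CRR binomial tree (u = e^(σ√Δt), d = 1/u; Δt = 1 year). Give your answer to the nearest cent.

£0.56

CRR parameters: u = e^(σ√Δt) = e^(0.15·√1) = 1.1618, d = 1/u = 0.8607
Per-period rate: rΔt = 0.06·1 = 0.06, so R = e^0.06 = 1.0618
Risk-neutral probability p = (e^0.06 − 0.8607)/(1.1618 − 0.8607) = 0.2011/0.3011 = 0.6679
Terminal stock prices: S_uu = 108, S_ud = 80, S_dd = 59.27
Terminal payoffs (K − S): max(-42.99, 0) = 0, max(-15, 0) = 0, max(5.735, 0) = 5.735
Node u (S = 92.95): V_u = e^(−0.06)·[0.6679·0.0000 + 0.3321·0.0000] = 0.0000
Node d (S = 68.86): V_d = e^(−0.06)·[0.6679·0.0000 + 0.3321·5.7345] = 1.7934
Node 0 (S = 80): V_0 = e^(−0.06)·[0.6679·0.0000 + 0.3321·1.7934] = 0.5609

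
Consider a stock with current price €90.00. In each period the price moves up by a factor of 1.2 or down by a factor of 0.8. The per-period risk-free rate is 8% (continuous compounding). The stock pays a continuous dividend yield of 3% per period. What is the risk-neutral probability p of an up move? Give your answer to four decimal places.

Per-period risk-free factor R = e^0.08 = 1.0833; dividend-adjusted growth = e^(0.08−0.03) = 1.0513.
Risk-neutral probability p = (1.0513 − 0.8)/(1.2 − 0.8) = 0.2513/0.4000 = 0.6282

p = 0.6282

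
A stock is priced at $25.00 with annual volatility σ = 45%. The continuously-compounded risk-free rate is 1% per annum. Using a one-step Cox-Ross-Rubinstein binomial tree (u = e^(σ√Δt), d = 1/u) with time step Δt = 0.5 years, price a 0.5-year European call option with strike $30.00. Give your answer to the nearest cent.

$1.86

CRR parameters: u = e^(σ√Δt) = e^(0.45·√0.5) = 1.3746, d = 1/u = 0.7275
Per-period rate: rΔt = 0.01·0.5 = 0.005, so R = e^0.005 = 1.0050
Risk-neutral probability p = (e^0.005 − 0.7275)/(1.3746 − 0.7275) = 0.2776/0.6472 = 0.4289
Terminal stock prices: S_u = 34.37, S_d = 18.19
Terminal payoffs (S − K): max(4.366, 0) = 4.366, max(-11.81, 0) = 0
Node 0 (S = 25): V_0 = e^(−0.005)·[0.4289·4.3662 + 0.5711·0.0000] = 1.8632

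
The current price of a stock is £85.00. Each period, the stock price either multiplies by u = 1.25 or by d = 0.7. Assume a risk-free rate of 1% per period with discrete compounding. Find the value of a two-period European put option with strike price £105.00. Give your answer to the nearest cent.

Risk-neutral probability p = (1 + 0.01 − 0.7)/(1.25 − 0.7) = 0.3100/0.5500 = 0.5636
Terminal stock prices: S_uu = 132.8, S_ud = 74.38, S_dd = 41.65
Terminal payoffs (K − S): max(-27.81, 0) = 0, max(30.62, 0) = 30.62, max(63.35, 0) = 63.35
Node u (S = 106.2): V_u = 1/1.01·[0.5636·0.0000 + 0.4364·30.6250] = 13.2313
Node d (S = 59.5): V_d = 1/1.01·[0.5636·30.6250 + 0.4364·63.3500] = 44.4604
Node 0 (S = 85): V_0 = 1/1.01·[0.5636·13.2313 + 0.4364·44.4604] = 26.5926

£26.59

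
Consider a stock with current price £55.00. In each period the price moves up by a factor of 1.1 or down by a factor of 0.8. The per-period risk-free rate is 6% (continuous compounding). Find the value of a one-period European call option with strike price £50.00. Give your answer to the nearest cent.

£8.63

Risk-neutral probability p = (e^0.06 − 0.8)/(1.1 − 0.8) = 0.2618/0.3000 = 0.8728
Terminal stock prices: S_u = 60.5, S_d = 44
Terminal payoffs (S − K): max(10.5, 0) = 10.5, max(-6, 0) = 0
Node 0 (S = 55): V_0 = e^(−0.06)·[0.8728·10.5000 + 0.1272·0.0000] = 8.6306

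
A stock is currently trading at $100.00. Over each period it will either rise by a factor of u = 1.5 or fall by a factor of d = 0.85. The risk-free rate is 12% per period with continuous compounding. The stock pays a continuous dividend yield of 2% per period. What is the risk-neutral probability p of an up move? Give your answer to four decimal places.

p = 0.3926

Per-period risk-free factor R = e^0.12 = 1.1275; dividend-adjusted growth = e^(0.12−0.02) = 1.1052.
Risk-neutral probability p = (1.1052 − 0.85)/(1.5 − 0.85) = 0.2552/0.6500 = 0.3926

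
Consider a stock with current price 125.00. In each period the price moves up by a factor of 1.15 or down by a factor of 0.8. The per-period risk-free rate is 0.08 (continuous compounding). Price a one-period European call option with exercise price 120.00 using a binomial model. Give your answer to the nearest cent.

Risk-neutral probability p = (e^0.08 − 0.8)/(1.15 − 0.8) = 0.2833/0.3500 = 0.8094
Terminal stock prices: S_u = 143.8, S_d = 100
Terminal payoffs (S − K): max(23.75, 0) = 23.75, max(-20, 0) = 0
Node 0 (S = 125): V_0 = e^(−0.08)·[0.8094·23.7500 + 0.1906·0.0000] = 17.7451

17.75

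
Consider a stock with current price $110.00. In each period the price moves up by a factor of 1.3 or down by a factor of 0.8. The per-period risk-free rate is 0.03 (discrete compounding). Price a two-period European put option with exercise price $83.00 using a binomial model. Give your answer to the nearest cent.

Risk-neutral probability p = (1 + 0.03 − 0.8)/(1.3 − 0.8) = 0.2300/0.5000 = 0.4600
Terminal stock prices: S_uu = 185.9, S_ud = 114.4, S_dd = 70.4
Terminal payoffs (K − S): max(-102.9, 0) = 0, max(-31.4, 0) = 0, max(12.6, 0) = 12.6
Node u (S = 143): V_u = 1/1.03·[0.4600·0.0000 + 0.5400·0.0000] = 0.0000
Node d (S = 88): V_d = 1/1.03·[0.4600·0.0000 + 0.5400·12.6000] = 6.6058
Node 0 (S = 110): V_0 = 1/1.03·[0.4600·0.0000 + 0.5400·6.6058] = 3.4632

$3.46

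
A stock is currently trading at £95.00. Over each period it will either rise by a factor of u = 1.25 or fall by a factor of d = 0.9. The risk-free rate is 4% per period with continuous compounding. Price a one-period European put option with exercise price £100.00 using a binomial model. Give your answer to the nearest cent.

Risk-neutral probability p = (e^0.04 − 0.9)/(1.25 − 0.9) = 0.1408/0.3500 = 0.4023
Terminal stock prices: S_u = 118.8, S_d = 85.5
Terminal payoffs (K − S): max(-18.75, 0) = 0, max(14.5, 0) = 14.5
Node 0 (S = 95): V_0 = e^(−0.04)·[0.4023·0.0000 + 0.5977·14.5000] = 8.3266

£8.33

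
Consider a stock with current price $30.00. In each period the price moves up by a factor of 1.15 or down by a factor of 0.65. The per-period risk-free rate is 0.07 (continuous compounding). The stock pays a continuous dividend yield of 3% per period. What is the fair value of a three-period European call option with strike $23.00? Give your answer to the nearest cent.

Per-period risk-free factor R = e^0.07 = 1.0725; dividend-adjusted growth = e^(0.07−0.03) = 1.0408.
Risk-neutral probability p = (1.0408 − 0.65)/(1.15 − 0.65) = 0.3908/0.5000 = 0.7816
Terminal stock prices: S_uuu = 45.63, S_uud = 25.79, S_udd = 14.58, S_ddd = 8.239
Terminal payoffs (S − K): max(22.63, 0) = 22.63, max(2.789, 0) = 2.789, max(-8.424, 0) = 0, max(-14.76, 0) = 0
Node uu (S = 39.67): V_uu = e^(−0.07)·[0.7816·22.6262 + 0.2184·2.7888] = 17.0574
Node ud (S = 22.43): V_ud = e^(−0.07)·[0.7816·2.7888 + 0.2184·0.0000] = 2.0324
Node dd (S = 12.68): V_dd = e^(−0.07)·[0.7816·0.0000 + 0.2184·0.0000] = 0.0000
Node u (S = 34.5): V_u = e^(−0.07)·[0.7816·17.0574 + 0.2184·2.0324] = 12.8449
Node d (S = 19.5): V_d = e^(−0.07)·[0.7816·2.0324 + 0.2184·0.0000] = 1.4812
Node 0 (S = 30): V_0 = e^(−0.07)·[0.7816·12.8449 + 0.2184·1.4812] = 9.6627

$9.66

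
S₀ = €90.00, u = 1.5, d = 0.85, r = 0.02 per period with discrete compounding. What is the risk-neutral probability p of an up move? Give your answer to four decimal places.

p = 0.2615

Risk-neutral probability p = (1 + 0.02 − 0.85)/(1.5 − 0.85) = 0.1700/0.6500 = 0.2615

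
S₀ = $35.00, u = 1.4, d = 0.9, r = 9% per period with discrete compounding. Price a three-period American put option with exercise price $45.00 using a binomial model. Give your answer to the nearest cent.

Risk-neutral probability p = (1 + 0.09 − 0.9)/(1.4 − 0.9) = 0.1900/0.5000 = 0.3800
Terminal stock prices: S_uuu = 96.04, S_uud = 61.74, S_udd = 39.69, S_ddd = 25.52
Terminal payoffs (K − S): max(-51.04, 0) = 0, max(-16.74, 0) = 0, max(5.31, 0) = 5.31, max(19.48, 0) = 19.48
Node uu (S = 68.6): continuation = 1/1.09·[0.3800·0.0000 + 0.6200·0.0000] = 0.0000; exercise value = 0.0000 ≤ continuation, so V_uu = 0.0000
Node ud (S = 44.1): continuation = 1/1.09·[0.3800·0.0000 + 0.6200·5.3100] = 3.0204; exercise value = 0.9000 ≤ continuation, so V_ud = 3.0204
Node dd (S = 28.35): continuation = 1/1.09·[0.3800·5.3100 + 0.6200·19.4850] = 12.9344; exercise value = 16.6500 > continuation, so V_dd = 16.6500 (exercise)
Node u (S = 49): continuation = 1/1.09·[0.3800·0.0000 + 0.6200·3.0204] = 1.7180; exercise value = 0.0000 ≤ continuation, so V_u = 1.7180
Node d (S = 31.5): continuation = 1/1.09·[0.3800·3.0204 + 0.6200·16.6500] = 10.5236; exercise value = 13.5000 > continuation, so V_d = 13.5000 (exercise)
Node 0 (S = 35): continuation = 1/1.09·[0.3800·1.7180 + 0.6200·13.5000] = 8.2778; exercise value = 10.0000 > continuation, so V_0 = 10.0000 (exercise)

$10.00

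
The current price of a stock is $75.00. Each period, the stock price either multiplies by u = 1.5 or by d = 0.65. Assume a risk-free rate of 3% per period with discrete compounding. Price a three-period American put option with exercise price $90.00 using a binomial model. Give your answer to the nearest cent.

Risk-neutral probability p = (1 + 0.03 − 0.65)/(1.5 − 0.65) = 0.3800/0.8500 = 0.4471
Terminal stock prices: S_uuu = 253.1, S_uud = 109.7, S_udd = 47.53, S_ddd = 20.6
Terminal payoffs (K − S): max(-163.1, 0) = 0, max(-19.69, 0) = 0, max(42.47, 0) = 42.47, max(69.4, 0) = 69.4
Node uu (S = 168.8): continuation = 1/1.03·[0.4471·0.0000 + 0.5529·0.0000] = 0.0000; exercise value = 0.0000 ≤ continuation, so V_uu = 0.0000
Node ud (S = 73.12): continuation = 1/1.03·[0.4471·0.0000 + 0.5529·42.4687] = 22.7988; exercise value = 16.8750 ≤ continuation, so V_ud = 22.7988
Node dd (S = 31.69): continuation = 1/1.03·[0.4471·42.4687 + 0.5529·69.4031] = 55.6911; exercise value = 58.3125 > continuation, so V_dd = 58.3125 (exercise)
Node u (S = 112.5): continuation = 1/1.03·[0.4471·0.0000 + 0.5529·22.7988] = 12.2392; exercise value = 0.0000 ≤ continuation, so V_u = 12.2392
Node d (S = 48.75): continuation = 1/1.03·[0.4471·22.7988 + 0.5529·58.3125] = 41.1998; exercise value = 41.2500 > continuation, so V_d = 41.2500 (exercise)
Node 0 (S = 75): continuation = 1/1.03·[0.4471·12.2392 + 0.5529·41.2500] = 27.4568; exercise value = 15.0000 ≤ continuation, so V_0 = 27.4568

$27.46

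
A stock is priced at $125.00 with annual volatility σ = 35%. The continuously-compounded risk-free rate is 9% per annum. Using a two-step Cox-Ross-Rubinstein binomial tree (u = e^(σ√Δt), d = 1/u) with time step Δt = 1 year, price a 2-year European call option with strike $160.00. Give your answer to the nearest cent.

$22.77

CRR parameters: u = e^(σ√Δt) = e^(0.35·√1) = 1.4191, d = 1/u = 0.7047
Per-period rate: rΔt = 0.09·1 = 0.09, so R = e^0.09 = 1.0942
Risk-neutral probability p = (e^0.09 − 0.7047)/(1.4191 − 0.7047) = 0.3895/0.7144 = 0.5452
Terminal stock prices: S_uu = 251.7, S_ud = 125, S_dd = 62.07
Terminal payoffs (S − K): max(91.72, 0) = 91.72, max(-35, 0) = 0, max(-97.93, 0) = 0
Node u (S = 177.4): V_u = e^(−0.09)·[0.5452·91.7191 + 0.4548·0.0000] = 45.7021
Node d (S = 88.09): V_d = e^(−0.09)·[0.5452·0.0000 + 0.4548·0.0000] = 0.0000
Node 0 (S = 125): V_0 = e^(−0.09)·[0.5452·45.7021 + 0.4548·0.0000] = 22.7726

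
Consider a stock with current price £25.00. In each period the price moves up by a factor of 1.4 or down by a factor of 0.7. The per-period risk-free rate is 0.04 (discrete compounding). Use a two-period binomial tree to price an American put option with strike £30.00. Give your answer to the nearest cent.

£7.45

Risk-neutral probability p = (1 + 0.04 − 0.7)/(1.4 − 0.7) = 0.3400/0.7000 = 0.4857
Terminal stock prices: S_uu = 49, S_ud = 24.5, S_dd = 12.25
Terminal payoffs (K − S): max(-19, 0) = 0, max(5.5, 0) = 5.5, max(17.75, 0) = 17.75
Node u (S = 35): continuation = 1/1.04·[0.4857·0.0000 + 0.5143·5.5000] = 2.7198; exercise value = 0.0000 ≤ continuation, so V_u = 2.7198
Node d (S = 17.5): continuation = 1/1.04·[0.4857·5.5000 + 0.5143·17.7500] = 11.3462; exercise value = 12.5000 > continuation, so V_d = 12.5000 (exercise)
Node 0 (S = 25): continuation = 1/1.04·[0.4857·2.7198 + 0.5143·12.5000] = 7.4515; exercise value = 5.0000 ≤ continuation, so V_0 = 7.4515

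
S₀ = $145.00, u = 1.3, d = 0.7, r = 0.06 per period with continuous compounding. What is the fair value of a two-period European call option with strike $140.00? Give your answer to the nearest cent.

$33.88

Risk-neutral probability p = (e^0.06 − 0.7)/(1.3 − 0.7) = 0.3618/0.6000 = 0.6031
Terminal stock prices: S_uu = 245.1, S_ud = 131.9, S_dd = 71.05
Terminal payoffs (S − K): max(105.1, 0) = 105.1, max(-8.05, 0) = 0, max(-68.95, 0) = 0
Node u (S = 188.5): V_u = e^(−0.06)·[0.6031·105.0500 + 0.3969·0.0000] = 59.6622
Node d (S = 101.5): V_d = e^(−0.06)·[0.6031·0.0000 + 0.3969·0.0000] = 0.0000
Node 0 (S = 145): V_0 = e^(−0.06)·[0.6031·59.6622 + 0.3969·0.0000] = 33.8847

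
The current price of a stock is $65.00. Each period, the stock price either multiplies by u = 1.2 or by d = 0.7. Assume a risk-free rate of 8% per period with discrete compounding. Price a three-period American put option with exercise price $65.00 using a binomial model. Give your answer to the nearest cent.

$5.96

Risk-neutral probability p = (1 + 0.08 − 0.7)/(1.2 − 0.7) = 0.3800/0.5000 = 0.7600
Terminal stock prices: S_uuu = 112.3, S_uud = 65.52, S_udd = 38.22, S_ddd = 22.29
Terminal payoffs (K − S): max(-47.32, 0) = 0, max(-0.52, 0) = 0, max(26.78, 0) = 26.78, max(42.71, 0) = 42.71
Node uu (S = 93.6): continuation = 1/1.08·[0.7600·0.0000 + 0.2400·0.0000] = 0.0000; exercise value = 0.0000 ≤ continuation, so V_uu = 0.0000
Node ud (S = 54.6): continuation = 1/1.08·[0.7600·0.0000 + 0.2400·26.7800] = 5.9511; exercise value = 10.4000 > continuation, so V_ud = 10.4000 (exercise)
Node dd (S = 31.85): continuation = 1/1.08·[0.7600·26.7800 + 0.2400·42.7050] = 28.3352; exercise value = 33.1500 > continuation, so V_dd = 33.1500 (exercise)
Node u (S = 78): continuation = 1/1.08·[0.7600·0.0000 + 0.2400·10.4000] = 2.3111; exercise value = 0.0000 ≤ continuation, so V_u = 2.3111
Node d (S = 45.5): continuation = 1/1.08·[0.7600·10.4000 + 0.2400·33.1500] = 14.6852; exercise value = 19.5000 > continuation, so V_d = 19.5000 (exercise)
Node 0 (S = 65): continuation = 1/1.08·[0.7600·2.3111 + 0.2400·19.5000] = 5.9597; exercise value = 0.0000 ≤ continuation, so V_0 = 5.9597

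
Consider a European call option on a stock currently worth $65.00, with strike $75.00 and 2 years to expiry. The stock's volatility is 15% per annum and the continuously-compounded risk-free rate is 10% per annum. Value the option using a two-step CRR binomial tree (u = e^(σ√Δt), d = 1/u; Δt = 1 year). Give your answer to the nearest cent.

$6.87

CRR parameters: u = e^(σ√Δt) = e^(0.15·√1) = 1.1618, d = 1/u = 0.8607
Per-period rate: rΔt = 0.1·1 = 0.1, so R = e^0.1 = 1.1052
Risk-neutral probability p = (e^0.1 − 0.8607)/(1.1618 − 0.8607) = 0.2445/0.3011 = 0.8118
Terminal stock prices: S_uu = 87.74, S_ud = 65, S_dd = 48.15
Terminal payoffs (S − K): max(12.74, 0) = 12.74, max(-10, 0) = 0, max(-26.85, 0) = 0
Node u (S = 75.52): V_u = e^(−0.1)·[0.8118·12.7408 + 0.1882·0.0000] = 9.3591
Node d (S = 55.95): V_d = e^(−0.1)·[0.8118·0.0000 + 0.1882·0.0000] = 0.0000
Node 0 (S = 65): V_0 = e^(−0.1)·[0.8118·9.3591 + 0.1882·0.0000] = 6.8749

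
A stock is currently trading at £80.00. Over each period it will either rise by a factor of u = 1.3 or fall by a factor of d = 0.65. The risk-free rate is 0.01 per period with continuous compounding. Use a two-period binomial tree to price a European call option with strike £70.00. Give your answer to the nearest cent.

Risk-neutral probability p = (e^0.01 − 0.65)/(1.3 − 0.65) = 0.3601/0.6500 = 0.5539
Terminal stock prices: S_uu = 135.2, S_ud = 67.6, S_dd = 33.8
Terminal payoffs (S − K): max(65.2, 0) = 65.2, max(-2.4, 0) = 0, max(-36.2, 0) = 0
Node u (S = 104): V_u = e^(−0.01)·[0.5539·65.2000 + 0.4461·0.0000] = 35.7564
Node d (S = 52): V_d = e^(−0.01)·[0.5539·0.0000 + 0.4461·0.0000] = 0.0000
Node 0 (S = 80): V_0 = e^(−0.01)·[0.5539·35.7564 + 0.4461·0.0000] = 19.6093

£19.61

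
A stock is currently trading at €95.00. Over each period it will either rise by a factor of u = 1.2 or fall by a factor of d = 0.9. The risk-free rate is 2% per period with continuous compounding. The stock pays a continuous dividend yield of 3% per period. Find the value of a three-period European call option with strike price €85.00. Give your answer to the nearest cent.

€11.86

Per-period risk-free factor R = e^0.02 = 1.0202; dividend-adjusted growth = e^(0.02−0.03) = 0.9900.
Risk-neutral probability p = (0.9900 − 0.9)/(1.2 − 0.9) = 0.0900/0.3000 = 0.3002
Terminal stock prices: S_uuu = 164.2, S_uud = 123.1, S_udd = 92.34, S_ddd = 69.26
Terminal payoffs (S − K): max(79.16, 0) = 79.16, max(38.12, 0) = 38.12, max(7.34, 0) = 7.34, max(-15.74, 0) = 0
Node uu (S = 136.8): V_uu = e^(−0.02)·[0.3002·79.1600 + 0.6998·38.1200] = 49.4401
Node ud (S = 102.6): V_ud = e^(−0.02)·[0.3002·38.1200 + 0.6998·7.3400] = 16.2508
Node dd (S = 76.95): V_dd = e^(−0.02)·[0.3002·7.3400 + 0.6998·0.0000] = 2.1596
Node u (S = 114): V_u = e^(−0.02)·[0.3002·49.4401 + 0.6998·16.2508] = 25.6941
Node d (S = 85.5): V_d = e^(−0.02)·[0.3002·16.2508 + 0.6998·2.1596] = 6.2628
Node 0 (S = 95): V_0 = e^(−0.02)·[0.3002·25.6941 + 0.6998·6.2628] = 11.8559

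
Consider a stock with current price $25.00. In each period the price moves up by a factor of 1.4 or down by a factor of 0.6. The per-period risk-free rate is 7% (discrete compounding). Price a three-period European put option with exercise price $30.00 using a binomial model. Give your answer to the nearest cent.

$5.88

Risk-neutral probability p = (1 + 0.07 − 0.6)/(1.4 − 0.6) = 0.4700/0.8000 = 0.5875
Terminal stock prices: S_uuu = 68.6, S_uud = 29.4, S_udd = 12.6, S_ddd = 5.4
Terminal payoffs (K − S): max(-38.6, 0) = 0, max(0.6, 0) = 0.6, max(17.4, 0) = 17.4, max(24.6, 0) = 24.6
Node uu (S = 49): V_uu = 1/1.07·[0.5875·0.0000 + 0.4125·0.6000] = 0.2313
Node ud (S = 21): V_ud = 1/1.07·[0.5875·0.6000 + 0.4125·17.4000] = 7.0374
Node dd (S = 9): V_dd = 1/1.07·[0.5875·17.4000 + 0.4125·24.6000] = 19.0374
Node u (S = 35): V_u = 1/1.07·[0.5875·0.2313 + 0.4125·7.0374] = 2.8400
Node d (S = 15): V_d = 1/1.07·[0.5875·7.0374 + 0.4125·19.0374] = 11.2032
Node 0 (S = 25): V_0 = 1/1.07·[0.5875·2.8400 + 0.4125·11.2032] = 5.8783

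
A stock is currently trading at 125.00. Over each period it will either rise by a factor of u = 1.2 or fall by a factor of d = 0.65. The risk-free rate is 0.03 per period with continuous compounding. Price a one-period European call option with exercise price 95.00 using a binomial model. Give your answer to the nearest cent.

36.92

Risk-neutral probability p = (e^0.03 − 0.65)/(1.2 − 0.65) = 0.3805/0.5500 = 0.6917
Terminal stock prices: S_u = 150, S_d = 81.25
Terminal payoffs (S − K): max(55, 0) = 55, max(-13.75, 0) = 0
Node 0 (S = 125): V_0 = e^(−0.03)·[0.6917·55.0000 + 0.3083·0.0000] = 36.9210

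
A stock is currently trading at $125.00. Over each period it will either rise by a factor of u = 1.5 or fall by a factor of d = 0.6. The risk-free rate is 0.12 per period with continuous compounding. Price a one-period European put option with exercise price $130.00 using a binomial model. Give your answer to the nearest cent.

Risk-neutral probability p = (e^0.12 − 0.6)/(1.5 − 0.6) = 0.5275/0.9000 = 0.5861
Terminal stock prices: S_u = 187.5, S_d = 75
Terminal payoffs (K − S): max(-57.5, 0) = 0, max(55, 0) = 55
Node 0 (S = 125): V_0 = e^(−0.12)·[0.5861·0.0000 + 0.4139·55.0000] = 20.1899

$20.19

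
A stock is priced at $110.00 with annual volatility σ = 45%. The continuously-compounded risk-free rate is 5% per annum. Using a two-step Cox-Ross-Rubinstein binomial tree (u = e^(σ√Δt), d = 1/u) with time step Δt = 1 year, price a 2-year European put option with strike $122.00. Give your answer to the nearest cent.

$26.94

CRR parameters: u = e^(σ√Δt) = e^(0.45·√1) = 1.5683, d = 1/u = 0.6376
Per-period rate: rΔt = 0.05·1 = 0.05, so R = e^0.05 = 1.0513
Risk-neutral probability p = (e^0.05 − 0.6376)/(1.5683 − 0.6376) = 0.4136/0.9307 = 0.4445
Terminal stock prices: S_uu = 270.6, S_ud = 110, S_dd = 44.72
Terminal payoffs (K − S): max(-148.6, 0) = 0, max(12, 0) = 12, max(77.28, 0) = 77.28
Node u (S = 172.5): V_u = e^(−0.05)·[0.4445·0.0000 + 0.5555·12.0000] = 6.3415
Node d (S = 70.14): V_d = e^(−0.05)·[0.4445·12.0000 + 0.5555·77.2773] = 45.9109
Node 0 (S = 110): V_0 = e^(−0.05)·[0.4445·6.3415 + 0.5555·45.9109] = 26.9429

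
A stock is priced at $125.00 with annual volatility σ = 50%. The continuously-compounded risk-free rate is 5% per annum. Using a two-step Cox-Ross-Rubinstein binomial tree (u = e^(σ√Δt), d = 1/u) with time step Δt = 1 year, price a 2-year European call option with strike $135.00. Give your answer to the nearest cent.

CRR parameters: u = e^(σ√Δt) = e^(0.5·√1) = 1.6487, d = 1/u = 0.6065
Per-period rate: rΔt = 0.05·1 = 0.05, so R = e^0.05 = 1.0513
Risk-neutral probability p = (e^0.05 − 0.6065)/(1.6487 − 0.6065) = 0.4447/1.0422 = 0.4267
Terminal stock prices: S_uu = 339.8, S_ud = 125, S_dd = 45.98
Terminal payoffs (S − K): max(204.8, 0) = 204.8, max(-10, 0) = 0, max(-89.02, 0) = 0
Node u (S = 206.1): V_u = e^(−0.05)·[0.4267·204.7852 + 0.5733·0.0000] = 83.1272
Node d (S = 75.82): V_d = e^(−0.05)·[0.4267·0.0000 + 0.5733·0.0000] = 0.0000
Node 0 (S = 125): V_0 = e^(−0.05)·[0.4267·83.1272 + 0.5733·0.0000] = 33.7433

$33.74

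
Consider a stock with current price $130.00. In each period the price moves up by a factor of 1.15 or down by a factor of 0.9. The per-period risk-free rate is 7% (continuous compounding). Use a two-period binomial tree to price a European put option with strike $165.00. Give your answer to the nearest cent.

Risk-neutral probability p = (e^0.07 − 0.9)/(1.15 − 0.9) = 0.1725/0.2500 = 0.6900
Terminal stock prices: S_uu = 171.9, S_ud = 134.6, S_dd = 105.3
Terminal payoffs (K − S): max(-6.925, 0) = 0, max(30.45, 0) = 30.45, max(59.7, 0) = 59.7
Node u (S = 149.5): V_u = e^(−0.07)·[0.6900·0.0000 + 0.3100·30.4500] = 8.8004
Node d (S = 117): V_d = e^(−0.07)·[0.6900·30.4500 + 0.3100·59.7000] = 36.8450
Node 0 (S = 130): V_0 = e^(−0.07)·[0.6900·8.8004 + 0.3100·36.8450] = 16.3106

$16.31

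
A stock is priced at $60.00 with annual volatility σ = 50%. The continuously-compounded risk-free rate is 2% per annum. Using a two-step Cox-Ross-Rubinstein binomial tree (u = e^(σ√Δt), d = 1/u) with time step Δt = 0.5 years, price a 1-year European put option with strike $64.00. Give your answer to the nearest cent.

$13.02

CRR parameters: u = e^(σ√Δt) = e^(0.5·√0.5) = 1.4241, d = 1/u = 0.7022
Per-period rate: rΔt = 0.02·0.5 = 0.01, so R = e^0.01 = 1.0101
Risk-neutral probability p = (e^0.01 − 0.7022)/(1.4241 − 0.7022) = 0.3079/0.7219 = 0.4264
Terminal stock prices: S_uu = 121.7, S_ud = 60, S_dd = 29.58
Terminal payoffs (K − S): max(-57.69, 0) = 0, max(4, 0) = 4, max(34.42, 0) = 34.42
Node u (S = 85.45): V_u = e^(−0.01)·[0.4264·0.0000 + 0.5736·4.0000] = 2.2714
Node d (S = 42.13): V_d = e^(−0.01)·[0.4264·4.0000 + 0.5736·34.4159] = 21.2319
Node 0 (S = 60): V_0 = e^(−0.01)·[0.4264·2.2714 + 0.5736·21.2319] = 13.0155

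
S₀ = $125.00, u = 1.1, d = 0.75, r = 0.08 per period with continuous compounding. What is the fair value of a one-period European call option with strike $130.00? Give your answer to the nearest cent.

Risk-neutral probability p = (e^0.08 − 0.75)/(1.1 − 0.75) = 0.3333/0.3500 = 0.9522
Terminal stock prices: S_u = 137.5, S_d = 93.75
Terminal payoffs (S − K): max(7.5, 0) = 7.5, max(-36.25, 0) = 0
Node 0 (S = 125): V_0 = e^(−0.08)·[0.9522·7.5000 + 0.0478·0.0000] = 6.5928

$6.59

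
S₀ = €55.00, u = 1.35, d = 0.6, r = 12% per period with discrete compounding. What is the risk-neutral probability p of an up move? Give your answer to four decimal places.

Risk-neutral probability p = (1 + 0.12 − 0.6)/(1.35 − 0.6) = 0.5200/0.7500 = 0.6933

p = 0.6933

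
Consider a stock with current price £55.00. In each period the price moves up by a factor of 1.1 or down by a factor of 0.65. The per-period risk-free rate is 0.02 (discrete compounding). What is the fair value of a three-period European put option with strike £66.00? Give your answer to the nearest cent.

£10.97

Risk-neutral probability p = (1 + 0.02 − 0.65)/(1.1 − 0.65) = 0.3700/0.4500 = 0.8222
Terminal stock prices: S_uuu = 73.21, S_uud = 43.26, S_udd = 25.56, S_ddd = 15.1
Terminal payoffs (K − S): max(-7.205, 0) = 0, max(22.74, 0) = 22.74, max(40.44, 0) = 40.44, max(50.9, 0) = 50.9
Node uu (S = 66.55): V_uu = 1/1.02·[0.8222·0.0000 + 0.1778·22.7425] = 3.9638
Node ud (S = 39.33): V_ud = 1/1.02·[0.8222·22.7425 + 0.1778·40.4387] = 25.3809
Node dd (S = 23.24): V_dd = 1/1.02·[0.8222·40.4387 + 0.1778·50.8956] = 41.4684
Node u (S = 60.5): V_u = 1/1.02·[0.8222·3.9638 + 0.1778·25.3809] = 7.6189
Node d (S = 35.75): V_d = 1/1.02·[0.8222·25.3809 + 0.1778·41.4684] = 27.6871
Node 0 (S = 55): V_0 = 1/1.02·[0.8222·7.6189 + 0.1778·27.6871] = 10.9673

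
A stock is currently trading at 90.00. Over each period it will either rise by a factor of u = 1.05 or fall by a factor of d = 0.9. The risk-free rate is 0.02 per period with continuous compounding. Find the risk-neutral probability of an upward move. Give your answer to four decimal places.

p = 0.8013

Risk-neutral probability p = (e^0.02 − 0.9)/(1.05 − 0.9) = 0.1202/0.1500 = 0.8013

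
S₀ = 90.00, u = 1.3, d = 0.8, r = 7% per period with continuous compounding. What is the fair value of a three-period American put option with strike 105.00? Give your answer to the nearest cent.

Risk-neutral probability p = (e^0.07 − 0.8)/(1.3 − 0.8) = 0.2725/0.5000 = 0.5450
Terminal stock prices: S_uuu = 197.7, S_uud = 121.7, S_udd = 74.88, S_ddd = 46.08
Terminal payoffs (K − S): max(-92.73, 0) = 0, max(-16.68, 0) = 0, max(30.12, 0) = 30.12, max(58.92, 0) = 58.92
Node uu (S = 152.1): continuation = e^(−0.07)·[0.5450·0.0000 + 0.4550·0.0000] = 0.0000; exercise value = 0.0000 ≤ continuation, so V_uu = 0.0000
Node ud (S = 93.6): continuation = e^(−0.07)·[0.5450·0.0000 + 0.4550·30.1200] = 12.7776; exercise value = 11.4000 ≤ continuation, so V_ud = 12.7776
Node dd (S = 57.6): continuation = e^(−0.07)·[0.5450·30.1200 + 0.4550·58.9200] = 40.3014; exercise value = 47.4000 > continuation, so V_dd = 47.4000 (exercise)
Node u (S = 117): continuation = e^(−0.07)·[0.5450·0.0000 + 0.4550·12.7776] = 5.4206; exercise value = 0.0000 ≤ continuation, so V_u = 5.4206
Node d (S = 72): continuation = e^(−0.07)·[0.5450·12.7776 + 0.4550·47.4000] = 26.6014; exercise value = 33.0000 > continuation, so V_d = 33.0000 (exercise)
Node 0 (S = 90): continuation = e^(−0.07)·[0.5450·5.4206 + 0.4550·33.0000] = 16.7540; exercise value = 15.0000 ≤ continuation, so V_0 = 16.7540

16.75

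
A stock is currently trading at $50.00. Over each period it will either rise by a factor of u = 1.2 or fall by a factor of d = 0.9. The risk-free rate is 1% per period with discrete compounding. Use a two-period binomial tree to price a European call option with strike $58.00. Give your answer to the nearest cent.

Risk-neutral probability p = (1 + 0.01 − 0.9)/(1.2 − 0.9) = 0.1100/0.3000 = 0.3667
Terminal stock prices: S_uu = 72, S_ud = 54, S_dd = 40.5
Terminal payoffs (S − K): max(14, 0) = 14, max(-4, 0) = 0, max(-17.5, 0) = 0
Node u (S = 60): V_u = 1/1.01·[0.3667·14.0000 + 0.6333·0.0000] = 5.0825
Node d (S = 45): V_d = 1/1.01·[0.3667·0.0000 + 0.6333·0.0000] = 0.0000
Node 0 (S = 50): V_0 = 1/1.01·[0.3667·5.0825 + 0.6333·0.0000] = 1.8451

$1.85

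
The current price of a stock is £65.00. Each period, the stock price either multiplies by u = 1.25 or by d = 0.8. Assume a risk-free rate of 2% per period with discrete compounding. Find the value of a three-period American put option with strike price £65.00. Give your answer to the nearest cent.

Risk-neutral probability p = (1 + 0.02 − 0.8)/(1.25 − 0.8) = 0.2200/0.4500 = 0.4889
Terminal stock prices: S_uuu = 127, S_uud = 81.25, S_udd = 52, S_ddd = 33.28
Terminal payoffs (K − S): max(-61.95, 0) = 0, max(-16.25, 0) = 0, max(13, 0) = 13, max(31.72, 0) = 31.72
Node uu (S = 101.6): continuation = 1/1.02·[0.4889·0.0000 + 0.5111·0.0000] = 0.0000; exercise value = 0.0000 ≤ continuation, so V_uu = 0.0000
Node ud (S = 65): continuation = 1/1.02·[0.4889·0.0000 + 0.5111·13.0000] = 6.5142; exercise value = 0.0000 ≤ continuation, so V_ud = 6.5142
Node dd (S = 41.6): continuation = 1/1.02·[0.4889·13.0000 + 0.5111·31.7200] = 22.1255; exercise value = 23.4000 > continuation, so V_dd = 23.4000 (exercise)
Node u (S = 81.25): continuation = 1/1.02·[0.4889·0.0000 + 0.5111·6.5142] = 3.2642; exercise value = 0.0000 ≤ continuation, so V_u = 3.2642
Node d (S = 52): continuation = 1/1.02·[0.4889·6.5142 + 0.5111·23.4000] = 14.8477; exercise value = 13.0000 ≤ continuation, so V_d = 14.8477
Node 0 (S = 65): continuation = 1/1.02·[0.4889·3.2642 + 0.5111·14.8477] = 9.0046; exercise value = 0.0000 ≤ continuation, so V_0 = 9.0046

£9.00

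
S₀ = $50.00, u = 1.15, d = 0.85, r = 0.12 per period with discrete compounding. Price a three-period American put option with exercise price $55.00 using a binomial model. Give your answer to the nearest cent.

$5.00

Risk-neutral probability p = (1 + 0.12 − 0.85)/(1.15 − 0.85) = 0.2700/0.3000 = 0.9000
Terminal stock prices: S_uuu = 76.04, S_uud = 56.21, S_udd = 41.54, S_ddd = 30.71
Terminal payoffs (K − S): max(-21.04, 0) = 0, max(-1.206, 0) = 0, max(13.46, 0) = 13.46, max(24.29, 0) = 24.29
Node uu (S = 66.12): continuation = 1/1.12·[0.9000·0.0000 + 0.1000·0.0000] = 0.0000; exercise value = 0.0000 ≤ continuation, so V_uu = 0.0000
Node ud (S = 48.87): continuation = 1/1.12·[0.9000·0.0000 + 0.1000·13.4563] = 1.2015; exercise value = 6.1250 > continuation, so V_ud = 6.1250 (exercise)
Node dd (S = 36.12): continuation = 1/1.12·[0.9000·13.4563 + 0.1000·24.2938] = 12.9821; exercise value = 18.8750 > continuation, so V_dd = 18.8750 (exercise)
Node u (S = 57.5): continuation = 1/1.12·[0.9000·0.0000 + 0.1000·6.1250] = 0.5469; exercise value = 0.0000 ≤ continuation, so V_u = 0.5469
Node d (S = 42.5): continuation = 1/1.12·[0.9000·6.1250 + 0.1000·18.8750] = 6.6071; exercise value = 12.5000 > continuation, so V_d = 12.5000 (exercise)
Node 0 (S = 50): continuation = 1/1.12·[0.9000·0.5469 + 0.1000·12.5000] = 1.5555; exercise value = 5.0000 > continuation, so V_0 = 5.0000 (exercise)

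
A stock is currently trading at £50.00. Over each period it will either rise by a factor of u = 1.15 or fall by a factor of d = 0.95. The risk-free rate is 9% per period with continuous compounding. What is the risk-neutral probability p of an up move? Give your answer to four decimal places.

p = 0.7209

Risk-neutral probability p = (e^0.09 − 0.95)/(1.15 − 0.95) = 0.1442/0.2000 = 0.7209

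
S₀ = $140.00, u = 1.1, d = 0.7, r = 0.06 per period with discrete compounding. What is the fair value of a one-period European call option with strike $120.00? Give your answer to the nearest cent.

$28.87

Risk-neutral probability p = (1 + 0.06 − 0.7)/(1.1 − 0.7) = 0.3600/0.4000 = 0.9000
Terminal stock prices: S_u = 154, S_d = 98
Terminal payoffs (S − K): max(34, 0) = 34, max(-22, 0) = 0
Node 0 (S = 140): V_0 = 1/1.06·[0.9000·34.0000 + 0.1000·0.0000] = 28.8679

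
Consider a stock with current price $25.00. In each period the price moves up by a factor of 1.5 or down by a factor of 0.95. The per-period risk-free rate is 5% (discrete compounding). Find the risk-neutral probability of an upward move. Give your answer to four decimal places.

p = 0.1818

Risk-neutral probability p = (1 + 0.05 − 0.95)/(1.5 − 0.95) = 0.1000/0.5500 = 0.1818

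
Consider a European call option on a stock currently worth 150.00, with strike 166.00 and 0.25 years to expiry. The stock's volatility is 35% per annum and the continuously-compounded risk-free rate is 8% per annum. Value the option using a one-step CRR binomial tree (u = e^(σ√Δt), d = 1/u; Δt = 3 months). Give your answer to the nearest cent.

CRR parameters: u = e^(σ√Δt) = e^(0.35·√0.25) = 1.1912, d = 1/u = 0.8395
Per-period rate: rΔt = 0.08·0.25 = 0.02, so R = e^0.02 = 1.0202
Risk-neutral probability p = (e^0.02 − 0.8395)/(1.1912 − 0.8395) = 0.1807/0.3518 = 0.5138
Terminal stock prices: S_u = 178.7, S_d = 125.9
Terminal payoffs (S − K): max(12.69, 0) = 12.69, max(-40.08, 0) = 0
Node 0 (S = 150): V_0 = e^(−0.02)·[0.5138·12.6869 + 0.4862·0.0000] = 6.3893

6.39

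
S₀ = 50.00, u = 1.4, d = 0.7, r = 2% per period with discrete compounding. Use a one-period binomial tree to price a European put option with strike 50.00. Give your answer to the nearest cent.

7.98

Risk-neutral probability p = (1 + 0.02 − 0.7)/(1.4 − 0.7) = 0.3200/0.7000 = 0.4571
Terminal stock prices: S_u = 70, S_d = 35
Terminal payoffs (K − S): max(-20, 0) = 0, max(15, 0) = 15
Node 0 (S = 50): V_0 = 1/1.02·[0.4571·0.0000 + 0.5429·15.0000] = 7.9832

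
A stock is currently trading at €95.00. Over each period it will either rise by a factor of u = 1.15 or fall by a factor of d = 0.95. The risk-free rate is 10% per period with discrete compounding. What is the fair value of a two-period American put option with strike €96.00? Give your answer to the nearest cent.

Risk-neutral probability p = (1 + 0.1 − 0.95)/(1.15 − 0.95) = 0.1500/0.2000 = 0.7500
Terminal stock prices: S_uu = 125.6, S_ud = 103.8, S_dd = 85.74
Terminal payoffs (K − S): max(-29.64, 0) = 0, max(-7.787, 0) = 0, max(10.26, 0) = 10.26
Node u (S = 109.2): continuation = 1/1.1·[0.7500·0.0000 + 0.2500·0.0000] = 0.0000; exercise value = 0.0000 ≤ continuation, so V_u = 0.0000
Node d (S = 90.25): continuation = 1/1.1·[0.7500·0.0000 + 0.2500·10.2625] = 2.3324; exercise value = 5.7500 > continuation, so V_d = 5.7500 (exercise)
Node 0 (S = 95): continuation = 1/1.1·[0.7500·0.0000 + 0.2500·5.7500] = 1.3068; exercise value = 1.0000 ≤ continuation, so V_0 = 1.3068

€1.31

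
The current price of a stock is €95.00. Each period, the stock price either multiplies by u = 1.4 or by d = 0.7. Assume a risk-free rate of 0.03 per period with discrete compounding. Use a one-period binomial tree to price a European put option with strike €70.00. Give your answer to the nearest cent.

€1.80

Risk-neutral probability p = (1 + 0.03 − 0.7)/(1.4 − 0.7) = 0.3300/0.7000 = 0.4714
Terminal stock prices: S_u = 133, S_d = 66.5
Terminal payoffs (K − S): max(-63, 0) = 0, max(3.5, 0) = 3.5
Node 0 (S = 95): V_0 = 1/1.03·[0.4714·0.0000 + 0.5286·3.5000] = 1.7961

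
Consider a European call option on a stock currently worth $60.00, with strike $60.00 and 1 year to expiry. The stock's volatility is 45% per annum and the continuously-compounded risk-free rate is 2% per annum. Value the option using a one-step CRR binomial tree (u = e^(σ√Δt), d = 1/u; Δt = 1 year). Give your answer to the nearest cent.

$13.74

CRR parameters: u = e^(σ√Δt) = e^(0.45·√1) = 1.5683, d = 1/u = 0.6376
Per-period rate: rΔt = 0.02·1 = 0.02, so R = e^0.02 = 1.0202
Risk-neutral probability p = (e^0.02 − 0.6376)/(1.5683 − 0.6376) = 0.3826/0.9307 = 0.4111
Terminal stock prices: S_u = 94.1, S_d = 38.26
Terminal payoffs (S − K): max(34.1, 0) = 34.1, max(-21.74, 0) = 0
Node 0 (S = 60): V_0 = e^(−0.02)·[0.4111·34.0987 + 0.5889·0.0000] = 13.7393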